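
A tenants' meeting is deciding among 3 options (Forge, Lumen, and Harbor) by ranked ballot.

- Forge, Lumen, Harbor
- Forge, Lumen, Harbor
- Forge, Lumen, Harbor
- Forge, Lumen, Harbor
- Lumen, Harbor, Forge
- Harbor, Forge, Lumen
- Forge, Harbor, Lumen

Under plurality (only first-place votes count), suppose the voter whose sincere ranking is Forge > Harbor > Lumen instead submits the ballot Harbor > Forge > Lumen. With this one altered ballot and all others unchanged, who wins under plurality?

First-place totals with the altered ballot: Forge 4, Lumen 1, Harbor 2.
The winner is unchanged: still Forge.

Forge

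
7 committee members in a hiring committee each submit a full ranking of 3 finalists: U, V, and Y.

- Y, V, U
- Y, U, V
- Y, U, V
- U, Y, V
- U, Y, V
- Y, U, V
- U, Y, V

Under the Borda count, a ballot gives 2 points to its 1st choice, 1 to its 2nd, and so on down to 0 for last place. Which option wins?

Borda scores:
  U: 0 + 1 + 1 + 2 + 2 + 1 + 2 = 9
  V: 1 + 0 + 0 + 0 + 0 + 0 + 0 = 1
  Y: 2 + 2 + 2 + 1 + 1 + 2 + 1 = 11
Y has the highest total.

Y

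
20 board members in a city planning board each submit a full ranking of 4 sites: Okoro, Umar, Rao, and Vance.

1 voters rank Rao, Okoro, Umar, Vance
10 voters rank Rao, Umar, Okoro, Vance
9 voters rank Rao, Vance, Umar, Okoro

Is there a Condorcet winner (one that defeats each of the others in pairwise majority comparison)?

Yes

Head-to-head results (20 voters total):
Okoro vs Umar: Umar wins 19–1.
Okoro vs Rao: Rao wins 20–0.
Okoro vs Vance: Okoro wins 11–9.
Umar vs Rao: Rao wins 20–0.
Umar vs Vance: Umar wins 11–9.
Rao vs Vance: Rao wins 20–0.
Rao beats each rival — Okoro (20–0), Umar (20–0), Vance (20–0) — so Rao is the Condorcet winner.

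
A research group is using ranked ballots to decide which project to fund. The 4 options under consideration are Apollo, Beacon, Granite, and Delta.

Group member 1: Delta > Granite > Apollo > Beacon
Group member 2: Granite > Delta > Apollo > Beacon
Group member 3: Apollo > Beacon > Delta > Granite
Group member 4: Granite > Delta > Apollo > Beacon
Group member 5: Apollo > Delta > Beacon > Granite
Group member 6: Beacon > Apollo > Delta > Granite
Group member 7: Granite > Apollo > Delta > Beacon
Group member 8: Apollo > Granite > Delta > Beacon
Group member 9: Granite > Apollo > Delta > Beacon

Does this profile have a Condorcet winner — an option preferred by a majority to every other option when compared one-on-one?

Head-to-head results (9 voters total):
Apollo vs Beacon: Apollo wins 8–1.
Apollo vs Granite: Granite wins 5–4.
Apollo vs Delta: Apollo wins 6–3.
Beacon vs Granite: Granite wins 6–3.
Beacon vs Delta: Delta wins 7–2.
Granite vs Delta: Granite wins 5–4.
Granite beats each rival — Apollo (5–4), Beacon (6–3), Delta (5–4) — so Granite is the Condorcet winner.

Yes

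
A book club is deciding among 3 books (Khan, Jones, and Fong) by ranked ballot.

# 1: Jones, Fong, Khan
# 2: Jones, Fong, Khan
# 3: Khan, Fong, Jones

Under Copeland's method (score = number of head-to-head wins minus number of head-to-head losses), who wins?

Pairwise results:
  Khan vs Jones: Jones wins 2–1.
  Khan vs Fong: Fong wins 2–1.
  Jones vs Fong: Jones wins 2–1.
Copeland scores (wins − losses):
  Khan: 0 − 2 = -2
  Jones: 2 − 0 = 2
  Fong: 1 − 1 = 0
Jones has the best Copeland score.

Jones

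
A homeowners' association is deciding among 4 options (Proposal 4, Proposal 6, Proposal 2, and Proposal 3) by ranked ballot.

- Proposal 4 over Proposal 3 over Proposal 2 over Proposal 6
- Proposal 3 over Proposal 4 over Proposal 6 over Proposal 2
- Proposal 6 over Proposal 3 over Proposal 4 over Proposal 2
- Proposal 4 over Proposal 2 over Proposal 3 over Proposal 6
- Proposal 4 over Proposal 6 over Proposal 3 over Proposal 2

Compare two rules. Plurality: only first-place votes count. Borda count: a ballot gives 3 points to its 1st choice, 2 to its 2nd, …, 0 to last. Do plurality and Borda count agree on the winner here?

Plurality first-place counts: Proposal 4 3, Proposal 6 1, Proposal 2 0, Proposal 3 1 → Proposal 4.
Borda totals: Proposal 4 12, Proposal 6 6, Proposal 2 3, Proposal 3 9 → Proposal 4.
The two rules agree on Proposal 4.

Yes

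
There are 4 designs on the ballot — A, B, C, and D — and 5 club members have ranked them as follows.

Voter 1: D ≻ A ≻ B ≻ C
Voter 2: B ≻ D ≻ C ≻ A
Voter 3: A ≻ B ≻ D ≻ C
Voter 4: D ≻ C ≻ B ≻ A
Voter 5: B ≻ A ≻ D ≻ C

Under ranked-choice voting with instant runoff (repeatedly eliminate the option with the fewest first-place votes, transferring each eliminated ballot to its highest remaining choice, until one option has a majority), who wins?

Round 1: B 2, D 2, A 1, C 0. C has the fewest and is eliminated.
Round 2: B 2, D 2, A 1. A has the fewest and is eliminated.
Round 3: B 3, D 2. B has a majority.

B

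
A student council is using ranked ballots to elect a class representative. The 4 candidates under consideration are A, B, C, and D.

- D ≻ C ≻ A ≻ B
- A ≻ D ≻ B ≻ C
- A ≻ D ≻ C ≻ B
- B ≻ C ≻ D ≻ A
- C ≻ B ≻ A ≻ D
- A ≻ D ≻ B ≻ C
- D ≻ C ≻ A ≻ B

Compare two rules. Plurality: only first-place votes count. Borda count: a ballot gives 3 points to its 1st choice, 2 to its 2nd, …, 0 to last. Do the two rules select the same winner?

Plurality first-place counts: A 3, B 1, C 1, D 2 → A.
Borda totals: A 12, B 7, C 10, D 13 → D.
The two rules disagree: plurality picks A, Borda picks D.

No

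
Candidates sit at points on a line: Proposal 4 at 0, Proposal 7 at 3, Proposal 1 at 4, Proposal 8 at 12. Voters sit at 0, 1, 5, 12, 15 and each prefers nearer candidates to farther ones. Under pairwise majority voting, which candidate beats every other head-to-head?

With single-peaked preferences on a line, the Condorcet winner is the candidate closest to the median voter.
The median voter (position 5) is closest to Proposal 1 at 4.
Check: Proposal 1 vs Proposal 8 — voters closer to Proposal 1: 3 of 5.

Proposal 1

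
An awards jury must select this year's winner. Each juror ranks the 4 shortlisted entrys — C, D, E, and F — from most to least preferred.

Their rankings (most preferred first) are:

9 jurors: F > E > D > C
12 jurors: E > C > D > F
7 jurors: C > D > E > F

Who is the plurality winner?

E

First-place vote totals:
  C: 7
  D: 0
  E: 12
  F: 9
E has the most first-place votes.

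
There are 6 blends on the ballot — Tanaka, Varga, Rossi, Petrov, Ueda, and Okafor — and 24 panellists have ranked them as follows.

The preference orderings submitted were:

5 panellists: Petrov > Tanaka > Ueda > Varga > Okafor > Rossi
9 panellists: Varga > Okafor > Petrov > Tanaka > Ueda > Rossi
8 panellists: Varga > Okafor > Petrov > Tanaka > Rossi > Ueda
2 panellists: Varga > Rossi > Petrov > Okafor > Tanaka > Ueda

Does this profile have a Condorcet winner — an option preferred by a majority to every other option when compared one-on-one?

Head-to-head results (24 voters total):
Tanaka vs Varga: Varga wins 19–5.
Tanaka vs Rossi: Tanaka wins 22–2.
Tanaka vs Petrov: Petrov wins 24–0.
Tanaka vs Ueda: Tanaka wins 24–0.
Tanaka vs Okafor: Okafor wins 19–5.
Varga vs Rossi: Varga wins 24–0.
Varga vs Petrov: Varga wins 19–5.
Varga vs Ueda: Varga wins 19–5.
Varga vs Okafor: Varga wins 24–0.
Rossi vs Petrov: Petrov wins 22–2.
Rossi vs Ueda: Ueda wins 14–10.
Rossi vs Okafor: Okafor wins 22–2.
Petrov vs Ueda: Petrov wins 24–0.
Petrov vs Okafor: Okafor wins 17–7.
Ueda vs Okafor: Okafor wins 19–5.
Varga beats each rival — Tanaka (19–5), Rossi (24–0), Petrov (19–5), Ueda (19–5), Okafor (24–0) — so Varga is the Condorcet winner.

Yes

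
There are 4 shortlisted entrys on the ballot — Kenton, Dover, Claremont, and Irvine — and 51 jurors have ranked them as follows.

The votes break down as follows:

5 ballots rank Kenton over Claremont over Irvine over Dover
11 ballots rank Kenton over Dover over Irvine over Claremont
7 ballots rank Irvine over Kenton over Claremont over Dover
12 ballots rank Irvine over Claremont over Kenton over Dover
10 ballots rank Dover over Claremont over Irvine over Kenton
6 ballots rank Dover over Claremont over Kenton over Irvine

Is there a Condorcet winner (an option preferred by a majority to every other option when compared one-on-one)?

Head-to-head results (51 voters total):
Kenton vs Dover: Kenton wins 35–16.
Kenton vs Claremont: Claremont wins 28–23.
Kenton vs Irvine: Irvine wins 29–22.
Dover vs Claremont: Dover wins 27–24.
Dover vs Irvine: Dover wins 27–24.
Claremont vs Irvine: Irvine wins 30–21.
No candidate beats all others: Kenton beats Dover beats Claremont beats Kenton, a majority cycle.

No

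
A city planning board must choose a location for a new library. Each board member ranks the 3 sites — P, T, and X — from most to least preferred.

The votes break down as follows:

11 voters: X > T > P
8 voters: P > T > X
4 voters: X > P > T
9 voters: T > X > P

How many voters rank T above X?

17

Ballots ranking T above X: 8+9 = 17.
Ballots ranking X above T: 11+4 = 15.
So 17 of 32 voters prefer T to X.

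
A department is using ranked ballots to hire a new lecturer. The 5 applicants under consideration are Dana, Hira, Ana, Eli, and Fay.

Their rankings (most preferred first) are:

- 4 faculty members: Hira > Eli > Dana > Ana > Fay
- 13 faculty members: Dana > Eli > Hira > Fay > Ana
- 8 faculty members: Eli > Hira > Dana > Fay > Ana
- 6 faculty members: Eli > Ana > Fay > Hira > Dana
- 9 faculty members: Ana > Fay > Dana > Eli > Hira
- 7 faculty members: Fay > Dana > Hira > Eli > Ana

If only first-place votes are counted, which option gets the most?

First-place vote totals:
  Dana: 13
  Hira: 4
  Ana: 9
  Eli: 14
  Fay: 7
Eli has the most first-place votes.

Eli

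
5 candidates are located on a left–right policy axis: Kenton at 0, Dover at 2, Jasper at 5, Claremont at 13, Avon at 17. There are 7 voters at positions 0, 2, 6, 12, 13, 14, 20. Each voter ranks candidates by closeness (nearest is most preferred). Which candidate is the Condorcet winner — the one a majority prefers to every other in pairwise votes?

Claremont

With single-peaked preferences on a line, the Condorcet winner is the candidate closest to the median voter.
The median voter (position 12) is closest to Claremont at 13.
Check: Claremont vs Jasper — voters closer to Claremont: 4 of 7.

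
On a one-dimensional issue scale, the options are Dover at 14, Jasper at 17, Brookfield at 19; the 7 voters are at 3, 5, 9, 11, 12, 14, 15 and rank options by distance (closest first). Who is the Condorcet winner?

Dover

With single-peaked preferences on a line, the Condorcet winner is the candidate closest to the median voter.
The median voter (position 11) is closest to Dover at 14.
Check: Dover vs Jasper — voters closer to Dover: 7 of 7.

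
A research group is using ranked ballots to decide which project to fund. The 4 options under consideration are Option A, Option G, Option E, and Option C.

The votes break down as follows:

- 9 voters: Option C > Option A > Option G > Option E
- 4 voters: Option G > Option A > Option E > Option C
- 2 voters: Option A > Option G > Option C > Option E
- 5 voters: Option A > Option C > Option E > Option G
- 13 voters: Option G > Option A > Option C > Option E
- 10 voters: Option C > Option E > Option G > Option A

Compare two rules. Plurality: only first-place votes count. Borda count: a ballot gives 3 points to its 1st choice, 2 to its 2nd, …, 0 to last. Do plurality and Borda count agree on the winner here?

Plurality first-place counts: Option A 7, Option G 17, Option E 0, Option C 19 → Option C.
Borda totals: Option A 73, Option G 74, Option E 29, Option C 82 → Option C.
The two rules agree on Option C.

Yes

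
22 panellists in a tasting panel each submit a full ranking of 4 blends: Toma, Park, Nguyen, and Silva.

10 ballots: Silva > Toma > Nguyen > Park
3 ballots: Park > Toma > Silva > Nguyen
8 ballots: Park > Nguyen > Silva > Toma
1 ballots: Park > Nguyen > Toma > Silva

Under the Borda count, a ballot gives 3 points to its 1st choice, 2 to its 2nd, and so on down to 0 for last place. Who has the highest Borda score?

Borda scores:
  Toma: 10·2 + 3·2 + 8·0 + 1 = 27
  Park: 10·0 + 3·3 + 8·3 + 3 = 36
  Nguyen: 10·1 + 3·0 + 8·2 + 2 = 28
  Silva: 10·3 + 3·1 + 8·1 + 0 = 41
Silva has the highest total.

Silva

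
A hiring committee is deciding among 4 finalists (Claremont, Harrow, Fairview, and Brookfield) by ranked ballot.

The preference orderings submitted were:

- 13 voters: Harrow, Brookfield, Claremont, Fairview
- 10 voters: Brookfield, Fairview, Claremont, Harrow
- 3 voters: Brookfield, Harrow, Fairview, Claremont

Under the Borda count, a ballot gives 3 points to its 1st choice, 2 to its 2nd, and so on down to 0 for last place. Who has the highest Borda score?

Borda scores:
  Claremont: 13·1 + 10·1 + 3·0 = 23
  Harrow: 13·3 + 10·0 + 3·2 = 45
  Fairview: 13·0 + 10·2 + 3·1 = 23
  Brookfield: 13·2 + 10·3 + 3·3 = 65
Brookfield has the highest total.

Brookfield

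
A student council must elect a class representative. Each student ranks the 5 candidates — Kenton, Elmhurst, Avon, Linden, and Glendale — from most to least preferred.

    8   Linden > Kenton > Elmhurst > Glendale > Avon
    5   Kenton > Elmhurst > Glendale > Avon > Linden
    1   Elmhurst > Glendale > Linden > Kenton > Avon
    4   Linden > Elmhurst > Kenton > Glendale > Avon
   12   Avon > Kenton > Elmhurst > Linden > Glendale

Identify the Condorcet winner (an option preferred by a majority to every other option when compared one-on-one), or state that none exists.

Head-to-head results (30 voters total):
Kenton vs Elmhurst: Kenton wins 25–5.
Kenton vs Avon: Kenton wins 18–12.
Kenton vs Linden: Kenton wins 17–13.
Kenton vs Glendale: Kenton wins 29–1.
Elmhurst vs Avon: Elmhurst wins 18–12.
Elmhurst vs Linden: Elmhurst wins 18–12.
Elmhurst vs Glendale: Elmhurst wins 30–0.
Avon vs Linden: Avon wins 17–13.
Avon vs Glendale: Glendale wins 18–12.
Linden vs Glendale: Linden wins 24–6.
Kenton beats each rival — Elmhurst (25–5), Avon (18–12), Linden (17–13), Glendale (29–1) — so Kenton is the Condorcet winner.

Kenton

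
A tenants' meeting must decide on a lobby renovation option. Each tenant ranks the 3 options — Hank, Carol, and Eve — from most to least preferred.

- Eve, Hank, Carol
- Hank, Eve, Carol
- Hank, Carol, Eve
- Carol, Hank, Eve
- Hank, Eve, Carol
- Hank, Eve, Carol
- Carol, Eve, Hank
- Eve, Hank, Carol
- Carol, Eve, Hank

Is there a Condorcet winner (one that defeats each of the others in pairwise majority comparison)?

Head-to-head results (9 voters total):
Hank vs Carol: Hank wins 6–3.
Hank vs Eve: Hank wins 5–4.
Carol vs Eve: Eve wins 5–4.
Hank beats each rival — Carol (6–3), Eve (5–4) — so Hank is the Condorcet winner.

Yes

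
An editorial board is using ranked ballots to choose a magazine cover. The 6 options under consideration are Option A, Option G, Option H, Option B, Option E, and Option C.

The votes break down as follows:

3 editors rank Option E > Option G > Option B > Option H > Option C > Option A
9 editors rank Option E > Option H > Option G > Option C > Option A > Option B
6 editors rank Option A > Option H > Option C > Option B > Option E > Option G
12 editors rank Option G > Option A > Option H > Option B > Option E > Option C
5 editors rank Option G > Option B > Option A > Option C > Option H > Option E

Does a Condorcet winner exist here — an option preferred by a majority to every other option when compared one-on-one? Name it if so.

Head-to-head results (35 voters total):
Option A vs Option G: Option G wins 29–6.
Option A vs Option H: Option A wins 23–12.
Option A vs Option B: Option A wins 27–8.
Option A vs Option E: Option A wins 23–12.
Option A vs Option C: Option A wins 23–12.
Option G vs Option H: Option G wins 20–15.
Option G vs Option B: Option G wins 29–6.
Option G vs Option E: Option E wins 18–17.
Option G vs Option C: Option G wins 29–6.
Option H vs Option B: Option H wins 27–8.
Option H vs Option E: Option H wins 23–12.
Option H vs Option C: Option H wins 30–5.
Option B vs Option E: Option B wins 23–12.
Option B vs Option C: Option B wins 20–15.
Option E vs Option C: Option E wins 24–11.
No candidate beats all others: Option A beats Option E beats Option G beats Option A, a majority cycle.

There is no Condorcet winner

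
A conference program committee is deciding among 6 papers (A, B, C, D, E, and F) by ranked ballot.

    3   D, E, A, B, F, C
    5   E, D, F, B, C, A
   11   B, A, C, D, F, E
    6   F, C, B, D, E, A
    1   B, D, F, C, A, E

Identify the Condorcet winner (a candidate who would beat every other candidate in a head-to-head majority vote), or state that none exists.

Head-to-head results (26 voters total):
A vs B: B wins 23–3.
A vs C: A wins 14–12.
A vs D: D wins 15–11.
A vs E: E wins 14–12.
A vs F: A wins 14–12.
B vs C: B wins 20–6.
B vs D: B wins 18–8.
B vs E: B wins 18–8.
B vs F: B wins 15–11.
C vs D: C wins 17–9.
C vs E: C wins 18–8.
C vs F: F wins 15–11.
D vs E: D wins 21–5.
D vs F: D wins 20–6.
E vs F: F wins 18–8.
B beats each rival — A (23–3), C (20–6), D (18–8), E (18–8), F (15–11) — so B is the Condorcet winner.

B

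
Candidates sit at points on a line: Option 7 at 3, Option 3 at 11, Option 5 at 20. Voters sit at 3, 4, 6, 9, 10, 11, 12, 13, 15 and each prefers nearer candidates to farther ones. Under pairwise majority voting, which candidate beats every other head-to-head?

Option 3

With single-peaked preferences on a line, the Condorcet winner is the candidate closest to the median voter.
The median voter (position 10) is closest to Option 3 at 11.
Check: Option 3 vs Option 5 — voters closer to Option 3: 9 of 9.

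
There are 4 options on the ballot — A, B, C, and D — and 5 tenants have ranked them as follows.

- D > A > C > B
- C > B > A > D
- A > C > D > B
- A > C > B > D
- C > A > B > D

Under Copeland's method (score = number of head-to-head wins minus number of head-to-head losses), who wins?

A

Pairwise results:
  A vs B: A wins 4–1.
  A vs C: A wins 3–2.
  A vs D: A wins 4–1.
  B vs C: C wins 5–0.
  B vs D: B wins 3–2.
  C vs D: C wins 4–1.
Copeland scores (wins − losses):
  A: 3 − 0 = 3
  B: 1 − 2 = -1
  C: 2 − 1 = 1
  D: 0 − 3 = -3
A has the best Copeland score.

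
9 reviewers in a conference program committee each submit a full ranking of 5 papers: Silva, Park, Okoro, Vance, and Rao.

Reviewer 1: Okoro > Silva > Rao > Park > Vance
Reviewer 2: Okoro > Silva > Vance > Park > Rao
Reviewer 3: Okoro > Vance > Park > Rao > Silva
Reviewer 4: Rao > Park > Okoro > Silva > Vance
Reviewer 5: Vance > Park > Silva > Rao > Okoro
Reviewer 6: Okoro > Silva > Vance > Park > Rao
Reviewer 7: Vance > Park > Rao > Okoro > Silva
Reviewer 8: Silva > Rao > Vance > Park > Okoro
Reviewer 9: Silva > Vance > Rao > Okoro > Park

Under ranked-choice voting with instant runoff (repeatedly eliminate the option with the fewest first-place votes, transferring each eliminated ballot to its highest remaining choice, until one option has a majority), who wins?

Okoro

Round 1: Okoro 4, Silva 2, Vance 2, Rao 1, Park 0. Park has the fewest and is eliminated.
Round 2: Okoro 4, Silva 2, Vance 2, Rao 1. Rao has the fewest and is eliminated.
Round 3: Okoro 5, Silva 2, Vance 2. Okoro has a majority.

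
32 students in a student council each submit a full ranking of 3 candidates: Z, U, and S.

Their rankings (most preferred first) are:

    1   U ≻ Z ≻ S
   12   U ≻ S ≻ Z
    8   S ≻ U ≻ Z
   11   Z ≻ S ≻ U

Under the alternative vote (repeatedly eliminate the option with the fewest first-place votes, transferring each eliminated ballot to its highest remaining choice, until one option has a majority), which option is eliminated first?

S

Round 1: U 13, Z 11, S 8. S has the fewest and is eliminated.
Round 2: U 21, Z 11. U has a majority.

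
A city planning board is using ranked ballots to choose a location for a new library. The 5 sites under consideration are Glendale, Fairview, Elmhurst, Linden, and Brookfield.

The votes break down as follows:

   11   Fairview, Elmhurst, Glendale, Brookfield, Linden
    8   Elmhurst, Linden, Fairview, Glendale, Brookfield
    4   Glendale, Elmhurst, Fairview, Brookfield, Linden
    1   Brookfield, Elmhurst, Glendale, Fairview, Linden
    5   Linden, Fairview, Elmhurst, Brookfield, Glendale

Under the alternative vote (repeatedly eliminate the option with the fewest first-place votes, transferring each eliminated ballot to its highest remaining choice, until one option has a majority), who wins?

Round 1: Fairview 11, Elmhurst 8, Linden 5, Glendale 4, Brookfield 1. Brookfield has the fewest and is eliminated.
Round 2: Fairview 11, Elmhurst 9, Linden 5, Glendale 4. Glendale has the fewest and is eliminated.
Round 3: Elmhurst 13, Fairview 11, Linden 5. Linden has the fewest and is eliminated.
Round 4: Fairview 16, Elmhurst 13. Fairview has a majority.

Fairview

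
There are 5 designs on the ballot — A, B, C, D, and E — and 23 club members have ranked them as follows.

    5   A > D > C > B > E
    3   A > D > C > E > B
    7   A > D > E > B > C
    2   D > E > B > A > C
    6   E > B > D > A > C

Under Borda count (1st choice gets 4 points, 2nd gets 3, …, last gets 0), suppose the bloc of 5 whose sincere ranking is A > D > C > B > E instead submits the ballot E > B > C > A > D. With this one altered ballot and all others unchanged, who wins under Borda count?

E

Borda totals with the altered ballot: A 53, B 44, C 16, D 50, E 67.
The switch changes the winner from A to E.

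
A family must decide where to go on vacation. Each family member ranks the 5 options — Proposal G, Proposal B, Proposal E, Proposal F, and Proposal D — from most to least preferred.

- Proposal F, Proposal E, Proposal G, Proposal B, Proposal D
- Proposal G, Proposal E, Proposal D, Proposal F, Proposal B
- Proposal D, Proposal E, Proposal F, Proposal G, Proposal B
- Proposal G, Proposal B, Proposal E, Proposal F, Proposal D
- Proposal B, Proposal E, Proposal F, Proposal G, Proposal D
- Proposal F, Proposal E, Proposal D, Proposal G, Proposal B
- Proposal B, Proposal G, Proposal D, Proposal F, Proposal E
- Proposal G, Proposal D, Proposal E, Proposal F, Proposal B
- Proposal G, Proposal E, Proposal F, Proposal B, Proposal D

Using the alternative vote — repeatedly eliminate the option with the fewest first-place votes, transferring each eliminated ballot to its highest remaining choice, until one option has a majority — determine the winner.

Round 1: Proposal G 4, Proposal B 2, Proposal F 2, Proposal D 1, Proposal E 0. Proposal E has the fewest and is eliminated.
Round 2: Proposal G 4, Proposal B 2, Proposal F 2, Proposal D 1. Proposal D has the fewest and is eliminated.
Round 3: Proposal G 4, Proposal F 3, Proposal B 2. Proposal B has the fewest and is eliminated.
Round 4: Proposal G 5, Proposal F 4. Proposal G has a majority.

Proposal G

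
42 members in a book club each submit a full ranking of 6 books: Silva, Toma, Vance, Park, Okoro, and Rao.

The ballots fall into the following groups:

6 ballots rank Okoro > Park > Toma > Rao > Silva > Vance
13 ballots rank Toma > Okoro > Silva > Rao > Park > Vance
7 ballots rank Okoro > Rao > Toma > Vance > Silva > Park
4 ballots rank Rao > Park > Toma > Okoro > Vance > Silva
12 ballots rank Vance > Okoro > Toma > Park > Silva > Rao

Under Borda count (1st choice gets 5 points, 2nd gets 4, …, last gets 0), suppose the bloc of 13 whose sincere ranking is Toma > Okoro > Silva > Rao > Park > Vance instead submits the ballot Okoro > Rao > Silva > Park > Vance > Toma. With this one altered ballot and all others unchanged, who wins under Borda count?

Borda totals with the altered ballot: Silva 64, Toma 87, Vance 91, Park 90, Okoro 186, Rao 112.
The winner is unchanged: still Okoro.

Okoro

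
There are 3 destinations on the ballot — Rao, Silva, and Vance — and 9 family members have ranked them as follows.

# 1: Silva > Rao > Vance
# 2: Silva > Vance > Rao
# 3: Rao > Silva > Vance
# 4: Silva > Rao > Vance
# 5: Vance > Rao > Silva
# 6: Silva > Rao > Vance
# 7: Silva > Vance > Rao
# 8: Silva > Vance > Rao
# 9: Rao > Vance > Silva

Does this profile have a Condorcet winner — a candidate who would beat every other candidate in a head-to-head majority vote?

Head-to-head results (9 voters total):
Rao vs Silva: Silva wins 6–3.
Rao vs Vance: Rao wins 5–4.
Silva vs Vance: Silva wins 7–2.
Silva beats each rival — Rao (6–3), Vance (7–2) — so Silva is the Condorcet winner.

Yes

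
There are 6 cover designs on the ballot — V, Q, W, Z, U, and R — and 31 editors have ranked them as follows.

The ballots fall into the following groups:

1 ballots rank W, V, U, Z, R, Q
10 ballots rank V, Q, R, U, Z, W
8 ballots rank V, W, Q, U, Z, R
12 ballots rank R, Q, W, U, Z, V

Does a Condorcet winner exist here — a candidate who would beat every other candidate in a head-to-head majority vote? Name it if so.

Head-to-head results (31 voters total):
V vs Q: V wins 19–12.
V vs W: V wins 18–13.
V vs Z: V wins 19–12.
V vs U: V wins 19–12.
V vs R: V wins 19–12.
Q vs W: Q wins 22–9.
Q vs Z: Q wins 30–1.
Q vs U: Q wins 30–1.
Q vs R: Q wins 18–13.
W vs Z: W wins 21–10.
W vs U: W wins 21–10.
W vs R: R wins 22–9.
Z vs U: U wins 31–0.
Z vs R: R wins 22–9.
U vs R: R wins 22–9.
V beats each rival — Q (19–12), W (18–13), Z (19–12), U (19–12), R (19–12) — so V is the Condorcet winner.

V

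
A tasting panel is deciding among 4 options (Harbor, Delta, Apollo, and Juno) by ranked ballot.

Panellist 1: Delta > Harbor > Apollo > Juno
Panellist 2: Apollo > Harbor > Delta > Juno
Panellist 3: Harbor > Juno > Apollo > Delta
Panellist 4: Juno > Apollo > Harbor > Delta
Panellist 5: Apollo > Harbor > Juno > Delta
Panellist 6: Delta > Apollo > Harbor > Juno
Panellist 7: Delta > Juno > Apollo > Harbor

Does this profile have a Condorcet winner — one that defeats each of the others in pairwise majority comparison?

Head-to-head results (7 voters total):
Harbor vs Delta: Harbor wins 4–3.
Harbor vs Apollo: Apollo wins 5–2.
Harbor vs Juno: Harbor wins 5–2.
Delta vs Apollo: Apollo wins 4–3.
Delta vs Juno: Delta wins 4–3.
Apollo vs Juno: Apollo wins 4–3.
Apollo beats each rival — Harbor (5–2), Delta (4–3), Juno (4–3) — so Apollo is the Condorcet winner.

Yes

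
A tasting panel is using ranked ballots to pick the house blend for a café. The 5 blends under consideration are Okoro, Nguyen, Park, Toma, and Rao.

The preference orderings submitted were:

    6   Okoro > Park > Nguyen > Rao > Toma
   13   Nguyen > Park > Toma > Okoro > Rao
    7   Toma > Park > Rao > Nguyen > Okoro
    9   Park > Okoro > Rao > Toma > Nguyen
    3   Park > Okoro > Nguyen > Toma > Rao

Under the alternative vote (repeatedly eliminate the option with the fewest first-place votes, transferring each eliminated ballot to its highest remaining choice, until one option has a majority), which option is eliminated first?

Rao

Round 1: Nguyen 13, Park 12, Toma 7, Okoro 6, Rao 0. Rao has the fewest and is eliminated.
Round 2: Nguyen 13, Park 12, Toma 7, Okoro 6. Okoro has the fewest and is eliminated.
Round 3: Park 18, Nguyen 13, Toma 7. Toma has the fewest and is eliminated.
Round 4: Park 25, Nguyen 13. Park has a majority.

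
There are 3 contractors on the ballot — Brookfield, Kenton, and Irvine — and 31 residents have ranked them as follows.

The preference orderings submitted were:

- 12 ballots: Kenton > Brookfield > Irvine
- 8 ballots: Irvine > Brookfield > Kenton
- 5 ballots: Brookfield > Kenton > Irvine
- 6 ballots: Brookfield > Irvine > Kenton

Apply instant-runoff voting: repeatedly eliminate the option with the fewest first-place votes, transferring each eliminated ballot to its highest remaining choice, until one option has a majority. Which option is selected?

Brookfield

Round 1: Kenton 12, Brookfield 11, Irvine 8. Irvine has the fewest and is eliminated.
Round 2: Brookfield 19, Kenton 12. Brookfield has a majority.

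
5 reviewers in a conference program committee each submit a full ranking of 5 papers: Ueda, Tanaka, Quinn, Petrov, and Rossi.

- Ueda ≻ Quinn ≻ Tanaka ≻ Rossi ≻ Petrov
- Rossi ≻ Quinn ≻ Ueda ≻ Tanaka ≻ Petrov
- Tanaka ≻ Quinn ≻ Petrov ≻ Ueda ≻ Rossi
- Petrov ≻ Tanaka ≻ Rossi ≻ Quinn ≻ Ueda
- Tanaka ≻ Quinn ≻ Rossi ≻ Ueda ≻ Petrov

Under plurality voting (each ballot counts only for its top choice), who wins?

Tanaka

First-place vote totals:
  Ueda: 1
  Tanaka: 2
  Quinn: 0
  Petrov: 1
  Rossi: 1
Tanaka has the most first-place votes.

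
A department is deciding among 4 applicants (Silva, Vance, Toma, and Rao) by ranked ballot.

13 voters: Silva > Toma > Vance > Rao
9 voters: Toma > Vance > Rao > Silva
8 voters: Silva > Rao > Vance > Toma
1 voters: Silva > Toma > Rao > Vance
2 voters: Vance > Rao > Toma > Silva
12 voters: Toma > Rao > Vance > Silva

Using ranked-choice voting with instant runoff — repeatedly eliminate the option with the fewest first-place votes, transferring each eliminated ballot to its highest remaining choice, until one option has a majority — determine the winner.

Toma

Round 1: Silva 22, Toma 21, Vance 2, Rao 0. Rao has the fewest and is eliminated.
Round 2: Silva 22, Toma 21, Vance 2. Vance has the fewest and is eliminated.
Round 3: Toma 23, Silva 22. Toma has a majority.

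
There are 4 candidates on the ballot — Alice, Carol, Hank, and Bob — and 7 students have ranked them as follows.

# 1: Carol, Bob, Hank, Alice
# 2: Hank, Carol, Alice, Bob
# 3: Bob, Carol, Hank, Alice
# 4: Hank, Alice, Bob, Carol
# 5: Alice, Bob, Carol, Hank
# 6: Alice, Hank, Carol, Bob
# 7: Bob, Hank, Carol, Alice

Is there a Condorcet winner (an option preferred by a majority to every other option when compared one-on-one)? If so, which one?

Head-to-head results (7 voters total):
Alice vs Carol: Carol wins 4–3.
Alice vs Hank: Hank wins 5–2.
Alice vs Bob: Alice wins 4–3.
Carol vs Hank: Hank wins 4–3.
Carol vs Bob: Bob wins 4–3.
Hank vs Bob: Bob wins 4–3.
No candidate beats all others: Alice beats Bob beats Carol beats Alice, a majority cycle.

None — there is no Condorcet winner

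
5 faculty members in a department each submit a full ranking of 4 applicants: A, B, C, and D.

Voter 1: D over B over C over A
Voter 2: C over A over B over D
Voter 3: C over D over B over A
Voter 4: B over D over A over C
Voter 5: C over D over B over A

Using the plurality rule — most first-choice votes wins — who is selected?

C

First-place vote totals:
  A: 0
  B: 1
  C: 3
  D: 1
C has the most first-place votes.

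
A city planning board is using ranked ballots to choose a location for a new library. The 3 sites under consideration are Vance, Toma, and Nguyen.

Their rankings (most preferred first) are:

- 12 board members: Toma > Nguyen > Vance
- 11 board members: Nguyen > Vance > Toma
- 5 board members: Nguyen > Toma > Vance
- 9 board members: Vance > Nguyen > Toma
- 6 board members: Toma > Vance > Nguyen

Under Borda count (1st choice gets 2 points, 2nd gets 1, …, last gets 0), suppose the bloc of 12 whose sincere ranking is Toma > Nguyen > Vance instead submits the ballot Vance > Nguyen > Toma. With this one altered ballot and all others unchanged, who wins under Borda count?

Vance

Borda totals with the altered ballot: Vance 59, Toma 17, Nguyen 53.
The switch changes the winner from Nguyen to Vance.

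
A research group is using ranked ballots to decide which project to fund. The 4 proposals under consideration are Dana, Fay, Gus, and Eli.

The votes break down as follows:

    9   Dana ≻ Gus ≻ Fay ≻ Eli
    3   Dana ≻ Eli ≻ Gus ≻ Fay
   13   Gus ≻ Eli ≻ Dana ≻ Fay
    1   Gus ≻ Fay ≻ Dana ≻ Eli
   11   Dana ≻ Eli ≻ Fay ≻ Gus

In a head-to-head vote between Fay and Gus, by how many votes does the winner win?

15

Ballots ranking Fay above Gus: 11.
Ballots ranking Gus above Fay: 9+3+13+1 = 26.
Gus wins 26–11, a margin of 15.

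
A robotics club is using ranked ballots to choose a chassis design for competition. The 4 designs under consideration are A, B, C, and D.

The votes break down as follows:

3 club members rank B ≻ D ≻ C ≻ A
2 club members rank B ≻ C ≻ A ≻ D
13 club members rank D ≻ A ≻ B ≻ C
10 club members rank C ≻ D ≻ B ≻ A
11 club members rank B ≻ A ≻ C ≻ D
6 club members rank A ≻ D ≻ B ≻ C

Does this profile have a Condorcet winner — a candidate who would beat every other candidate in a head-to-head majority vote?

No

Head-to-head results (45 voters total):
A vs B: B wins 26–19.
A vs C: A wins 30–15.
A vs D: D wins 26–19.
B vs C: B wins 35–10.
B vs D: D wins 29–16.
C vs D: C wins 23–22.
No candidate beats all others: A beats C beats D beats A, a majority cycle.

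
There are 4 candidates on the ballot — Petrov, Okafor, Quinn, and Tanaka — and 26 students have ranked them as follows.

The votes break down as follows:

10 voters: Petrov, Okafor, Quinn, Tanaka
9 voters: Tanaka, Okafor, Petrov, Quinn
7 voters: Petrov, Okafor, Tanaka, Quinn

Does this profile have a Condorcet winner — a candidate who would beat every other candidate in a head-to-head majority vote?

Head-to-head results (26 voters total):
Petrov vs Okafor: Petrov wins 17–9.
Petrov vs Quinn: Petrov wins 26–0.
Petrov vs Tanaka: Petrov wins 17–9.
Okafor vs Quinn: Okafor wins 26–0.
Okafor vs Tanaka: Okafor wins 17–9.
Quinn vs Tanaka: Tanaka wins 16–10.
Petrov beats each rival — Okafor (17–9), Quinn (26–0), Tanaka (17–9) — so Petrov is the Condorcet winner.

Yes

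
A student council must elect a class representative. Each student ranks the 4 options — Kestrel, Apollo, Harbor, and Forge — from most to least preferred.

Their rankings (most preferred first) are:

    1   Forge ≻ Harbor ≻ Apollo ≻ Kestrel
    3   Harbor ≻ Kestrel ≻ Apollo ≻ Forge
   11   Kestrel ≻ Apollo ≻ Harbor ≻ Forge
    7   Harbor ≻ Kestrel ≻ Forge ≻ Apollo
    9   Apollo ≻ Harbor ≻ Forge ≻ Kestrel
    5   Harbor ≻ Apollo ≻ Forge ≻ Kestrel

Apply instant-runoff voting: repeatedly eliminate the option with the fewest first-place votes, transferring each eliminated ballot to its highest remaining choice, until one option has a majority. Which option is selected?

Round 1: Harbor 15, Kestrel 11, Apollo 9, Forge 1. Forge has the fewest and is eliminated.
Round 2: Harbor 16, Kestrel 11, Apollo 9. Apollo has the fewest and is eliminated.
Round 3: Harbor 25, Kestrel 11. Harbor has a majority.

Harbor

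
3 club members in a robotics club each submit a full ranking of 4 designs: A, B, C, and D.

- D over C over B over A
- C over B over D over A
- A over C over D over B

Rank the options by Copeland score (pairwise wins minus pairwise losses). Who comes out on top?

C

Pairwise results:
  A vs B: B wins 2–1.
  A vs C: C wins 2–1.
  A vs D: D wins 2–1.
  B vs C: C wins 3–0.
  B vs D: D wins 2–1.
  C vs D: C wins 2–1.
Copeland scores (wins − losses):
  A: 0 − 3 = -3
  B: 1 − 2 = -1
  C: 3 − 0 = 3
  D: 2 − 1 = 1
C has the best Copeland score.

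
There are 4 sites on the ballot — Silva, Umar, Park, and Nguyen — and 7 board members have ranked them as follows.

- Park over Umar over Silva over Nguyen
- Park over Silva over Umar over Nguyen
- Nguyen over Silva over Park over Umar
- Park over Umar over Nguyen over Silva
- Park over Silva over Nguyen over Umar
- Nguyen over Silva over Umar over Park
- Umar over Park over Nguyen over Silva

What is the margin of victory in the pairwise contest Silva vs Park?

Ballots ranking Silva above Park: 2.
Ballots ranking Park above Silva: 5.
Park wins 5–2, a margin of 3.

3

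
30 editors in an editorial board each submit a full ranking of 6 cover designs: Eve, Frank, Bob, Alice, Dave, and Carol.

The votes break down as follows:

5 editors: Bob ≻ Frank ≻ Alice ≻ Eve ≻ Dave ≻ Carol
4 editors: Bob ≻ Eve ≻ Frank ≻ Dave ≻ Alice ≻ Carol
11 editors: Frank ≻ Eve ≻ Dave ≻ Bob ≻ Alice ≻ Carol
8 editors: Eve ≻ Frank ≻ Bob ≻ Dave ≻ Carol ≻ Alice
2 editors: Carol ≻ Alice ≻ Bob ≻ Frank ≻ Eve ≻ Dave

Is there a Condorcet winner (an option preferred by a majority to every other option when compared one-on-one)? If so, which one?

Frank

Head-to-head results (30 voters total):
Eve vs Frank: Frank wins 18–12.
Eve vs Bob: Eve wins 19–11.
Eve vs Alice: Eve wins 23–7.
Eve vs Dave: Eve wins 30–0.
Eve vs Carol: Eve wins 28–2.
Frank vs Bob: Frank wins 19–11.
Frank vs Alice: Frank wins 28–2.
Frank vs Dave: Frank wins 30–0.
Frank vs Carol: Frank wins 28–2.
Bob vs Alice: Bob wins 28–2.
Bob vs Dave: Bob wins 19–11.
Bob vs Carol: Bob wins 28–2.
Alice vs Dave: Dave wins 23–7.
Alice vs Carol: Alice wins 20–10.
Dave vs Carol: Dave wins 28–2.
Frank beats each rival — Eve (18–12), Bob (19–11), Alice (28–2), Dave (30–0), Carol (28–2) — so Frank is the Condorcet winner.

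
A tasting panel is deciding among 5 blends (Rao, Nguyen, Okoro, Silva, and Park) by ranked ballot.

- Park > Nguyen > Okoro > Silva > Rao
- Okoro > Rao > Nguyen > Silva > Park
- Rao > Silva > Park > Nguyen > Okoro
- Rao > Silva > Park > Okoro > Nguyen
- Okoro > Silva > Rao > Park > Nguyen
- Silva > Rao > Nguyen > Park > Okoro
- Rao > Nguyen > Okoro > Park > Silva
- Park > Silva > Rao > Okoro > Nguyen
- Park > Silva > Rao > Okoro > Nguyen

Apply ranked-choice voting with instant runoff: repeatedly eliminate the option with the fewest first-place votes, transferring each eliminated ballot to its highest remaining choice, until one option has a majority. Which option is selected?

Round 1: Rao 3, Park 3, Okoro 2, Silva 1, Nguyen 0. Nguyen has the fewest and is eliminated.
Round 2: Rao 3, Park 3, Okoro 2, Silva 1. Silva has the fewest and is eliminated.
Round 3: Rao 4, Park 3, Okoro 2. Okoro has the fewest and is eliminated.
Round 4: Rao 6, Park 3. Rao has a majority.

Rao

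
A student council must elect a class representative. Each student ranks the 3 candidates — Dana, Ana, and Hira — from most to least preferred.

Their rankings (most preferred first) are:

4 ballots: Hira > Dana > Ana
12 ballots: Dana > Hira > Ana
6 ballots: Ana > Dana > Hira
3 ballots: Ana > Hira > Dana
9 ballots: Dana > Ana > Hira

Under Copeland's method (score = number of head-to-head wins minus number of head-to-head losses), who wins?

Pairwise results:
  Dana vs Ana: Dana wins 25–9.
  Dana vs Hira: Dana wins 27–7.
  Ana vs Hira: Ana wins 18–16.
Copeland scores (wins − losses):
  Dana: 2 − 0 = 2
  Ana: 1 − 1 = 0
  Hira: 0 − 2 = -2
Dana has the best Copeland score.

Dana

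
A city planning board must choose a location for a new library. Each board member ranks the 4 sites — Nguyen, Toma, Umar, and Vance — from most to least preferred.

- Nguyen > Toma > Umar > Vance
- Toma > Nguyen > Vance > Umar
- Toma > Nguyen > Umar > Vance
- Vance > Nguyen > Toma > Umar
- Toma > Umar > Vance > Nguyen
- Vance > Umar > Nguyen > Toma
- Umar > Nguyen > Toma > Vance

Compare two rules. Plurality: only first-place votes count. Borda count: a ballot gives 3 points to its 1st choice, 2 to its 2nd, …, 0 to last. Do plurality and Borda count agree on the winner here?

Yes

Plurality first-place counts: Nguyen 1, Toma 3, Umar 1, Vance 2 → Toma.
Borda totals: Nguyen 12, Toma 13, Umar 9, Vance 8 → Toma.
The two rules agree on Toma.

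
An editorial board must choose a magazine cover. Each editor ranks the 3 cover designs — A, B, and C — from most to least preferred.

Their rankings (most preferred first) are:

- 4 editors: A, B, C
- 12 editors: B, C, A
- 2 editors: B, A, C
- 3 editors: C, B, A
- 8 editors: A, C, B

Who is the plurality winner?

B

First-place vote totals:
  A: 12
  B: 14
  C: 3
B has the most first-place votes.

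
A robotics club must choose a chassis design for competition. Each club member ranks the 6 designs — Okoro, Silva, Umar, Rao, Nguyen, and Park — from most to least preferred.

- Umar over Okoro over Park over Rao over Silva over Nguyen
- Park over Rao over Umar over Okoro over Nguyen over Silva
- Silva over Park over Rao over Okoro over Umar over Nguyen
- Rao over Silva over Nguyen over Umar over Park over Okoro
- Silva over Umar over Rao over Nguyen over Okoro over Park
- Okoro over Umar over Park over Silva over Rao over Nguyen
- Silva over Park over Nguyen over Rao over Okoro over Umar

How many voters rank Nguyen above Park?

2

Ballots ranking Nguyen above Park: 2.
Ballots ranking Park above Nguyen: 5.
So 2 of 7 voters prefer Nguyen to Park.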